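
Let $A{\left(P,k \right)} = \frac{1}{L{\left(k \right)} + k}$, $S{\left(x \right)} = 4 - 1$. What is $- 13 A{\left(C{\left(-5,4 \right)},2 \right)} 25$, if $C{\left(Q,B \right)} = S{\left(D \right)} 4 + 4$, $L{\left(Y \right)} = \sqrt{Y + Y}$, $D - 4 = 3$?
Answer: $- \frac{325}{4} \approx -81.25$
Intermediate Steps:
$D = 7$ ($D = 4 + 3 = 7$)
$L{\left(Y \right)} = \sqrt{2} \sqrt{Y}$ ($L{\left(Y \right)} = \sqrt{2 Y} = \sqrt{2} \sqrt{Y}$)
$S{\left(x \right)} = 3$ ($S{\left(x \right)} = 4 - 1 = 3$)
$C{\left(Q,B \right)} = 16$ ($C{\left(Q,B \right)} = 3 \cdot 4 + 4 = 12 + 4 = 16$)
$A{\left(P,k \right)} = \frac{1}{k + \sqrt{2} \sqrt{k}}$ ($A{\left(P,k \right)} = \frac{1}{\sqrt{2} \sqrt{k} + k} = \frac{1}{k + \sqrt{2} \sqrt{k}}$)
$- 13 A{\left(C{\left(-5,4 \right)},2 \right)} 25 = - \frac{13}{2 + \sqrt{2} \sqrt{2}} \cdot 25 = - \frac{13}{2 + 2} \cdot 25 = - \frac{13}{4} \cdot 25 = \left(-13\right) \frac{1}{4} \cdot 25 = \left(- \frac{13}{4}\right) 25 = - \frac{325}{4}$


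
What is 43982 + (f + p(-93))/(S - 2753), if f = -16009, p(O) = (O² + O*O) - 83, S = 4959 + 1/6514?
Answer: 632024137954/14369885 ≈ 43983.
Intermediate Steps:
S = 32302927/6514 (S = 4959 + 1/6514 = 32302927/6514 ≈ 4959.0)
p(O) = -83 + 2*O² (p(O) = (O² + O²) - 83 = 2*O² - 83 = -83 + 2*O²)
43982 + (f + p(-93))/(S - 2753) = 43982 + (-16009 + (-83 + 2*(-93)²))/(32302927/6514 - 2753) = 43982 + (-16009 + (-83 + 2*8649))/(14369885/6514) = 43982 + (-16009 + (-83 + 17298))*(6514/14369885) = 43982 + (-16009 + 17215)*(6514/14369885) = 43982 + 1206*(6514/14369885) = 43982 + 7855884/14369885 = 632024137954/14369885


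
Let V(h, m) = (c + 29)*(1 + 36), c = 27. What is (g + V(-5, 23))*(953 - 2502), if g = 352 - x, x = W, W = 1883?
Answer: -838009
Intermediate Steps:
x = 1883
g = -1531 (g = 352 - 1*1883 = 352 - 1883 = -1531)
V(h, m) = 2072 (V(h, m) = (27 + 29)*(1 + 36) = 56*37 = 2072)
(g + V(-5, 23))*(953 - 2502) = (-1531 + 2072)*(953 - 2502) = 541*(-1549) = -838009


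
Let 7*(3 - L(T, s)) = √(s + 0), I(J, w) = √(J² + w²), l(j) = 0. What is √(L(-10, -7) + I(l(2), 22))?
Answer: √(1225 - 7*I*√7)/7 ≈ 5.0001 - 0.037795*I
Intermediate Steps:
L(T, s) = 3 - √s/7 (L(T, s) = 3 - √(s + 0)/7 = 3 - √s/7)
√(L(-10, -7) + I(l(2), 22)) = √((3 - I*√7/7) + √(0² + 22²)) = √((3 - I*√7/7) + √(0 + 484)) = √((3 - I*√7/7) + √484) = √((3 - I*√7/7) + 22) = √(25 - I*√7/7)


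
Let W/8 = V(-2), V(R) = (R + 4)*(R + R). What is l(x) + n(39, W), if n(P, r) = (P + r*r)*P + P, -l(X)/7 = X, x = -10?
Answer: 161374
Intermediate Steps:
V(R) = 2*R*(4 + R) (V(R) = (4 + R)*(2*R) = 2*R*(4 + R))
W = -64 (W = 8*(2*(-2)*(4 - 2)) = 8*(2*(-2)*2) = 8*(-8) = -64)
l(X) = -7*X
n(P, r) = P + P*(P + r**2) (n(P, r) = (P + r**2)*P + P = P*(P + r**2) + P = P + P*(P + r**2))
l(x) + n(39, W) = -7*(-10) + 39*(1 + 39 + (-64)**2) = 70 + 39*(1 + 39 + 4096) = 70 + 39*4136 = 70 + 161304 = 161374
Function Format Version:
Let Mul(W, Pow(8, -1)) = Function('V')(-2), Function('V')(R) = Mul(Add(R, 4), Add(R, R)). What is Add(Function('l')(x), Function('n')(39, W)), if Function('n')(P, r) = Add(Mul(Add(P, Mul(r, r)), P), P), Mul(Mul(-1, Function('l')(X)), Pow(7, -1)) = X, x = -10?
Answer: 161374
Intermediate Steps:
Function('V')(R) = Mul(2, R, Add(4, R)) (Function('V')(R) = Mul(Add(4, R), Mul(2, R)) = Mul(2, R, Add(4, R)))
W = -64 (W = Mul(8, Mul(2, -2, Add(4, -2))) = Mul(8, Mul(2, -2, 2)) = Mul(8, -8) = -64)
Function('l')(X) = Mul(-7, X)
Function('n')(P, r) = Add(P, Mul(P, Add(P, Pow(r, 2)))) (Function('n')(P, r) = Add(Mul(Add(P, Pow(r, 2)), P), P) = Add(Mul(P, Add(P, Pow(r, 2))), P) = Add(P, Mul(P, Add(P, Pow(r, 2)))))
Add(Function('l')(x), Function('n')(39, W)) = Add(Mul(-7, -10), Mul(39, Add(1, 39, Pow(-64, 2)))) = Add(70, Mul(39, Add(1, 39, 4096))) = Add(70, Mul(39, 4136)) = Add(70, 161304) = 161374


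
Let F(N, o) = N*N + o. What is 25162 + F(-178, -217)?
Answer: 56629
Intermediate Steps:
F(N, o) = o + N² (F(N, o) = N² + o = o + N²)
25162 + F(-178, -217) = 25162 + (-217 + (-178)²) = 25162 + (-217 + 31684) = 25162 + 31467 = 56629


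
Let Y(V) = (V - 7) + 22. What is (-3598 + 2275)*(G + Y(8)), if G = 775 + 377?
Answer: -1554525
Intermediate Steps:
G = 1152
Y(V) = 15 + V (Y(V) = (-7 + V) + 22 = 15 + V)
(-3598 + 2275)*(G + Y(8)) = (-3598 + 2275)*(1152 + (15 + 8)) = -1323*(1152 + 23) = -1323*1175 = -1554525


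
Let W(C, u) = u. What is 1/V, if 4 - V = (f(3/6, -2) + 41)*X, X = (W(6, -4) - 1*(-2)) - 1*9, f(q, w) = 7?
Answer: 1/532 ≈ 0.0018797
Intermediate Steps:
X = -11 (X = (-4 - 1*(-2)) - 1*9 = (-4 + 2) - 9 = -2 - 9 = -11)
V = 532 (V = 4 - (7 + 41)*(-11) = 4 - 48*(-11) = 4 - 1*(-528) = 4 + 528 = 532)
1/V = 1/532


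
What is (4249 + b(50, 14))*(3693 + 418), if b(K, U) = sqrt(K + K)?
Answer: 17508749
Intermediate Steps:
b(K, U) = sqrt(2)*sqrt(K) (b(K, U) = sqrt(2*K) = sqrt(2)*sqrt(K))
(4249 + b(50, 14))*(3693 + 418) = (4249 + sqrt(2)*sqrt(50))*(3693 + 418) = (4249 + sqrt(2)*(5*sqrt(2)))*4111 = (4249 + 10)*4111 = 4259*4111 = 17508749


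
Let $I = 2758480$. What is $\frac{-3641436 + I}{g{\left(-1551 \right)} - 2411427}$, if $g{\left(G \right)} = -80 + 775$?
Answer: $\frac{220739}{602683} \approx 0.36626$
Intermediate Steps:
$g{\left(G \right)} = 695$
$\frac{-3641436 + I}{g{\left(-1551 \right)} - 2411427} = \frac{-3641436 + 2758480}{695 - 2411427} = - \frac{882956}{-2410732} = \left(-882956\right) \left(- \frac{1}{2410732}\right) = \frac{220739}{602683}$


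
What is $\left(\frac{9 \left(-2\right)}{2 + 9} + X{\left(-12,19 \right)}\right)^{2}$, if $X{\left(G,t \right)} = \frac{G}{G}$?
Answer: $\frac{49}{121} \approx 0.40496$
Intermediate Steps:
$X{\left(G,t \right)} = 1$
$\left(\frac{9 \left(-2\right)}{2 + 9} + X{\left(-12,19 \right)}\right)^{2} = \left(\frac{9 \left(-2\right)}{2 + 9} + 1\right)^{2} = \left(\frac{1}{11} \left(-18\right) + 1\right)^{2} = \left(- \frac{18}{11} + 1\right)^{2} = \left(- \frac{7}{11}\right)^{2} = \frac{49}{121}$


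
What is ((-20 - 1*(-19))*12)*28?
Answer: -336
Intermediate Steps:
((-20 - 1*(-19))*12)*28 = ((-20 + 19)*12)*28 = -1*12*28 = -12*28 = -336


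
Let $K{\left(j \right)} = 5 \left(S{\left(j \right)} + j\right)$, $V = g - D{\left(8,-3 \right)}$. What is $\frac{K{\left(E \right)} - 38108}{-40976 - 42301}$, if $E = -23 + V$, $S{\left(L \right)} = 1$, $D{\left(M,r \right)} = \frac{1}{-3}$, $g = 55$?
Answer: $\frac{113824}{249831} \approx 0.4556$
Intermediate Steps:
$D{\left(M,r \right)} = - \frac{1}{3}$
$V = \frac{166}{3}$ ($V = 55 - - \frac{1}{3} = 55 + \frac{1}{3} = \frac{166}{3} \approx 55.333$)
$E = \frac{97}{3}$ ($E = -23 + \frac{166}{3} = \frac{97}{3} \approx 32.333$)
$K{\left(j \right)} = 5 + 5 j$ ($K{\left(j \right)} = 5 \left(1 + j\right) = 5 + 5 j$)
$\frac{K{\left(E \right)} - 38108}{-40976 - 42301} = \frac{\left(5 + 5 \cdot \frac{97}{3}\right) - 38108}{-40976 - 42301} = \frac{\left(5 + \frac{485}{3}\right) - 38108}{-83277} = \left(\frac{500}{3} - 38108\right) \left(- \frac{1}{83277}\right) = \left(- \frac{113824}{3}\right) \left(- \frac{1}{83277}\right) = \frac{113824}{249831}$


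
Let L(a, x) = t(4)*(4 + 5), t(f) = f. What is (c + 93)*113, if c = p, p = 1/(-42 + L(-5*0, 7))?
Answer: 62941/6 ≈ 10490.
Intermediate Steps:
L(a, x) = 36 (L(a, x) = 4*(4 + 5) = 4*9 = 36)
p = -1/6 (p = 1/(-42 + 36) = 1/(-6) = -1/6 ≈ -0.16667)
c = -1/6 ≈ -0.16667
(c + 93)*113 = (-1/6 + 93)*113 = (557/6)*113 = 62941/6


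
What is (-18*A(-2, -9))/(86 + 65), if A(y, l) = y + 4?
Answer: -36/151 ≈ -0.23841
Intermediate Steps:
A(y, l) = 4 + y
(-18*A(-2, -9))/(86 + 65) = (-18*(4 - 2))/(86 + 65) = -18*2/151 = -36*1/151 = -36/151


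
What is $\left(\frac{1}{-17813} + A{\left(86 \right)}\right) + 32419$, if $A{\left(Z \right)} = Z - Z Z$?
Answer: $\frac{447266616}{17813} \approx 25109.0$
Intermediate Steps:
$A{\left(Z \right)} = Z - Z^{2}$
$\left(\frac{1}{-17813} + A{\left(86 \right)}\right) + 32419 = \left(\frac{1}{-17813} + 86 \left(1 - 86\right)\right) + 32419 = \left(- \frac{1}{17813} + 86 \left(1 - 86\right)\right) + 32419 = \left(- \frac{1}{17813} + 86 \left(-85\right)\right) + 32419 = \left(- \frac{1}{17813} - 7310\right) + 32419 = - \frac{130213031}{17813} + 32419 = \frac{447266616}{17813}$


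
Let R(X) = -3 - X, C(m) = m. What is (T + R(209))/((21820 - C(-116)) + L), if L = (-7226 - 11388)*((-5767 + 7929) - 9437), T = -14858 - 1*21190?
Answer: -2590/9674199 ≈ -0.00026772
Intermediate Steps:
T = -36048 (T = -14858 - 21190 = -36048)
L = 135416850 (L = -18614*(2162 - 9437) = -18614*(-7275) = 135416850)
(T + R(209))/((21820 - C(-116)) + L) = (-36048 + (-3 - 1*209))/((21820 - 1*(-116)) + 135416850) = (-36048 + (-3 - 209))/((21820 + 116) + 135416850) = (-36048 - 212)/(21936 + 135416850) = -36260/135438786 = -36260*1/135438786 = -2590/9674199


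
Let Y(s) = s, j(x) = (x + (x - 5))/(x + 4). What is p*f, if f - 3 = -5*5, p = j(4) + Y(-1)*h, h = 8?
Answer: 671/4 ≈ 167.75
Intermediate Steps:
j(x) = (-5 + 2*x)/(4 + x) (j(x) = (x + (-5 + x))/(4 + x) = (-5 + 2*x)/(4 + x))
p = -61/8 (p = (-5 + 2*4)/(4 + 4) - 1*8 = (-5 + 8)/8 - 8 = (1/8)*3 - 8 = 3/8 - 8 = -61/8 ≈ -7.6250)
f = -22 (f = 3 - 5*5 = 3 - 25 = -22)
p*f = -61/8*(-22) = 671/4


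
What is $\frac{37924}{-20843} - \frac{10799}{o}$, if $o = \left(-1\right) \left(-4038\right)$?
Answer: $- \frac{19906351}{4429686} \approx -4.4939$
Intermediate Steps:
$o = 4038$
$\frac{37924}{-20843} - \frac{10799}{o} = \frac{37924}{-20843} - \frac{10799}{4038} = 37924 \left(- \frac{1}{20843}\right) - \frac{10799}{4038} = - \frac{1996}{1097} - \frac{10799}{4038} = - \frac{19906351}{4429686}$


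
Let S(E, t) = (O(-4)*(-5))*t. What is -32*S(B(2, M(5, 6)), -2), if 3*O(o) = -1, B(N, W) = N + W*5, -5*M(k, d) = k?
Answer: 320/3 ≈ 106.67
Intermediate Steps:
M(k, d) = -k/5
B(N, W) = N + 5*W
O(o) = -⅓ (O(o) = (⅓)*(-1) = -⅓)
S(E, t) = 5*t/3 (S(E, t) = (-⅓*(-5))*t = 5*t/3)
-32*S(B(2, M(5, 6)), -2) = -160*(-2)/3 = -32*(-10/3) = 320/3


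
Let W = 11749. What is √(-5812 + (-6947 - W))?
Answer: 2*I*√6127 ≈ 156.55*I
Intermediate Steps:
√(-5812 + (-6947 - W)) = √(-5812 + (-6947 - 1*11749)) = √(-5812 + (-6947 - 11749)) = √(-5812 - 18696) = √(-24508) = 2*I*√6127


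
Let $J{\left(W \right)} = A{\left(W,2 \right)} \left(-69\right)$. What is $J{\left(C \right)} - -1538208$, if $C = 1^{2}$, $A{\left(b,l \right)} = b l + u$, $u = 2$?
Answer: $1537932$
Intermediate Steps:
$A{\left(b,l \right)} = 2 + b l$ ($A{\left(b,l \right)} = b l + 2 = 2 + b l$)
$C = 1$
$J{\left(W \right)} = -138 - 138 W$ ($J{\left(W \right)} = \left(2 + W 2\right) \left(-69\right) = \left(2 + 2 W\right) \left(-69\right) = -138 - 138 W$)
$J{\left(C \right)} - -1538208 = \left(-138 - 138\right) - -1538208 = \left(-138 - 138\right) + 1538208 = -276 + 1538208 = 1537932$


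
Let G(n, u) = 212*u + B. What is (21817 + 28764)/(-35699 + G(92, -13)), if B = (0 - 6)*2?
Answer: -50581/38467 ≈ -1.3149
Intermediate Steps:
B = -12 (B = -6*2 = -12)
G(n, u) = -12 + 212*u (G(n, u) = 212*u - 12 = -12 + 212*u)
(21817 + 28764)/(-35699 + G(92, -13)) = (21817 + 28764)/(-35699 + (-12 + 212*(-13))) = 50581/(-35699 + (-12 - 2756)) = 50581/(-35699 - 2768) = 50581/(-38467) = 50581*(-1/38467) = -50581/38467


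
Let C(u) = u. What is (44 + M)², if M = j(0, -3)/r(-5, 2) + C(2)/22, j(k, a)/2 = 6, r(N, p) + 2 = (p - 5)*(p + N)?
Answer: 12439729/5929 ≈ 2098.1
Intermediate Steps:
r(N, p) = -2 + (-5 + p)*(N + p) (r(N, p) = -2 + (p - 5)*(p + N) = -2 + (-5 + p)*(N + p))
j(k, a) = 12 (j(k, a) = 2*6 = 12)
M = 139/77 (M = 12/(-2 + 2² - 5*(-5) - 5*2 - 5*2) + 2/22 = 12/(-2 + 4 + 25 - 10 - 10) + 2*(1/22) = 12/7 + 1/11 = 139/77 ≈ 1.8052)
(44 + M)² = (44 + 139/77)² = (3527/77)² = 12439729/5929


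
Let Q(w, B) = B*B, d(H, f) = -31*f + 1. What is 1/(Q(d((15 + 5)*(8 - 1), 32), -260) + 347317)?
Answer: 1/414917 ≈ 2.4101e-6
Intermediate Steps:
d(H, f) = 1 - 31*f
Q(w, B) = B²
1/(Q(d((15 + 5)*(8 - 1), 32), -260) + 347317) = 1/((-260)² + 347317) = 1/(67600 + 347317) = 1/414917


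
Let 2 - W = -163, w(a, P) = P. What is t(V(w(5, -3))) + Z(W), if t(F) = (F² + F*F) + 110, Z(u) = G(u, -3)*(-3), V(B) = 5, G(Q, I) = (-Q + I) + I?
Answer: 673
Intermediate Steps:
G(Q, I) = -Q + 2*I (G(Q, I) = (I - Q) + I = -Q + 2*I)
W = 165 (W = 2 - 1*(-163) = 2 + 163 = 165)
Z(u) = 18 + 3*u (Z(u) = (-u + 2*(-3))*(-3) = (-u - 6)*(-3) = (-6 - u)*(-3) = 18 + 3*u)
t(F) = 110 + 2*F² (t(F) = (F² + F²) + 110 = 2*F² + 110 = 110 + 2*F²)
t(V(w(5, -3))) + Z(W) = (110 + 2*5²) + (18 + 3*165) = (110 + 2*25) + (18 + 495) = (110 + 50) + 513 = 160 + 513 = 673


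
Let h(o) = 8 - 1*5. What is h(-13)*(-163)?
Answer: -489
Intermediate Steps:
h(o) = 3 (h(o) = 8 - 5 = 3)
h(-13)*(-163) = 3*(-163) = -489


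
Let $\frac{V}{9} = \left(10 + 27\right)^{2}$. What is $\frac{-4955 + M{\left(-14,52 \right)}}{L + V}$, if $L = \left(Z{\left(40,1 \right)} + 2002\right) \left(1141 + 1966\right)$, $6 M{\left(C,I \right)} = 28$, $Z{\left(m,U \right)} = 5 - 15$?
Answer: $- \frac{14851}{18604395} \approx -0.00079825$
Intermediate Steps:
$Z{\left(m,U \right)} = -10$ ($Z{\left(m,U \right)} = 5 - 15 = -10$)
$V = 12321$ ($V = 9 \left(10 + 27\right)^{2} = 9 \cdot 37^{2} = 9 \cdot 1369 = 12321$)
$M{\left(C,I \right)} = \frac{14}{3}$ ($M{\left(C,I \right)} = \frac{1}{6} \cdot 28 = \frac{14}{3}$)
$L = 6189144$ ($L = \left(-10 + 2002\right) \left(1141 + 1966\right) = 1992 \cdot 3107 = 6189144$)
$\frac{-4955 + M{\left(-14,52 \right)}}{L + V} = \frac{-4955 + \frac{14}{3}}{6189144 + 12321} = - \frac{14851}{3 \cdot 6201465} = \left(- \frac{14851}{3}\right) \frac{1}{6201465} = - \frac{14851}{18604395}$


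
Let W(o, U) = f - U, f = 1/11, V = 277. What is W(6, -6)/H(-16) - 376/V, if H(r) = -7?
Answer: -47511/21329 ≈ -2.2275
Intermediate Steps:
f = 1/11 ≈ 0.090909
W(o, U) = 1/11 - U
W(6, -6)/H(-16) - 376/V = (1/11 - 1*(-6))/(-7) - 376/277 = (1/11 + 6)*(-⅐) - 376*1/277 = (67/11)*(-⅐) - 376/277 = -67/77 - 376/277 = -47511/21329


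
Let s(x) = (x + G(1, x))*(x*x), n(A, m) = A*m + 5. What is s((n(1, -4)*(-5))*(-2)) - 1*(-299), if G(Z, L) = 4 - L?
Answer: 699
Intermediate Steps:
n(A, m) = 5 + A*m
s(x) = 4*x² (s(x) = (x + (4 - x))*(x*x) = 4*x²)
s((n(1, -4)*(-5))*(-2)) - 1*(-299) = 4*(((5 + 1*(-4))*(-5))*(-2))² - 1*(-299) = 4*(((5 - 4)*(-5))*(-2))² + 299 = 4*((1*(-5))*(-2))² + 299 = 4*(-5*(-2))² + 299 = 4*10² + 299 = 4*100 + 299 = 400 + 299 = 699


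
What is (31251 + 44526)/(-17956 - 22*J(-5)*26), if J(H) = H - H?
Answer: -1131/268 ≈ -4.2201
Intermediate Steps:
J(H) = 0
(31251 + 44526)/(-17956 - 22*J(-5)*26) = (31251 + 44526)/(-17956 - 22*0*26) = 75777/(-17956 + 0*26) = 75777/(-17956 + 0) = 75777/(-17956) = 75777*(-1/17956) = -1131/268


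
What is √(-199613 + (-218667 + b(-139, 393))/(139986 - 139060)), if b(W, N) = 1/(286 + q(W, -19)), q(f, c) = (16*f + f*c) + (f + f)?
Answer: 2*I*√77382388221313/39355 ≈ 447.04*I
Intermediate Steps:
q(f, c) = 18*f + c*f (q(f, c) = (16*f + c*f) + 2*f = 18*f + c*f)
b(W, N) = 1/(286 - W) (b(W, N) = 1/(286 + W*(18 - 19)) = 1/(286 + W*(-1)) = 1/(286 - W))
√(-199613 + (-218667 + b(-139, 393))/(139986 - 139060)) = √(-199613 + (-218667 + 1/(286 - 1*(-139)))/(139986 - 139060)) = √(-199613 + (-218667 + 1/(286 + 139))/926) = √(-199613 + (-218667 + 1/425)*(1/926)) = √(-199613 - 92933474/425*1/926) = √(-199613 - 46466737/196775) = √(-39325314812/196775) = 2*I*√77382388221313/39355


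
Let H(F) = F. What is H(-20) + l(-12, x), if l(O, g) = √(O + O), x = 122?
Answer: -20 + 2*I*√6 ≈ -20.0 + 4.899*I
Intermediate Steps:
l(O, g) = √2*√O (l(O, g) = √(2*O) = √2*√O)
H(-20) + l(-12, x) = -20 + √2*√(-12) = -20 + √2*(2*I*√3) = -20 + 2*I*√6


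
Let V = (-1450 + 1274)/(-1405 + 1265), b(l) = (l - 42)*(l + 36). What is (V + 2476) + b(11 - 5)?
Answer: 33784/35 ≈ 965.26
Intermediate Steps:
b(l) = (-42 + l)*(36 + l)
V = 44/35 (V = -176/(-140) = -176*(-1/140) = 44/35 ≈ 1.2571)
(V + 2476) + b(11 - 5) = (44/35 + 2476) + (-1512 + (11 - 5)² - 6*(11 - 5)) = 86704/35 + (-1512 + 6² - 6*6) = 86704/35 + (-1512 + 36 - 36) = 86704/35 - 1512 = 33784/35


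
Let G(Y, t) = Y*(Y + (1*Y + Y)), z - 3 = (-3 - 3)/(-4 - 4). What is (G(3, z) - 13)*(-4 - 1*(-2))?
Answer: -28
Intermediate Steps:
z = 15/4 (z = 3 + (-3 - 3)/(-4 - 4) = 3 - 6/(-8) = 3 - 6*(-1/8) = 3 + 3/4 = 15/4 ≈ 3.7500)
G(Y, t) = 3*Y**2 (G(Y, t) = Y*(Y + (Y + Y)) = Y*(Y + 2*Y) = Y*(3*Y) = 3*Y**2)
(G(3, z) - 13)*(-4 - 1*(-2)) = (3*3**2 - 13)*(-4 - 1*(-2)) = (3*9 - 13)*(-4 + 2) = (27 - 13)*(-2) = 14*(-2) = -28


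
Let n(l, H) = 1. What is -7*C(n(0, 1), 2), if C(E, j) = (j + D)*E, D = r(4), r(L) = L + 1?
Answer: -49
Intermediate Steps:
r(L) = 1 + L
D = 5 (D = 1 + 4 = 5)
C(E, j) = E*(5 + j) (C(E, j) = (j + 5)*E = (5 + j)*E = E*(5 + j))
-7*C(n(0, 1), 2) = -7*(5 + 2) = -7*7 = -49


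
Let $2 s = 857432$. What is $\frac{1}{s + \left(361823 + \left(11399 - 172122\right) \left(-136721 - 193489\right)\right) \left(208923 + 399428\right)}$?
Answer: $\frac{1}{32286832340434919} \approx 3.0972 \cdot 10^{-17}$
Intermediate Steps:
$s = 428716$ ($s = \frac{1}{2} \cdot 857432 = 428716$)
$\frac{1}{s + \left(361823 + \left(11399 - 172122\right) \left(-136721 - 193489\right)\right) \left(208923 + 399428\right)} = \frac{1}{428716 + \left(361823 + \left(11399 - 172122\right) \left(-136721 - 193489\right)\right) \left(208923 + 399428\right)} = \frac{1}{428716 + \left(361823 - -53072341830\right) 608351} = \frac{1}{428716 + \left(361823 + 53072341830\right) 608351} = \frac{1}{428716 + 53072703653 \cdot 608351} = \frac{1}{428716 + 32286832340006203} = \frac{1}{32286832340434919}$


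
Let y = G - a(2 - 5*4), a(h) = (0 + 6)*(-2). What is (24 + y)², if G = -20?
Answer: 256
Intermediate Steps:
a(h) = -12 (a(h) = 6*(-2) = -12)
y = -8 (y = -20 - 1*(-12) = -20 + 12 = -8)
(24 + y)² = (24 - 8)² = 16² = 256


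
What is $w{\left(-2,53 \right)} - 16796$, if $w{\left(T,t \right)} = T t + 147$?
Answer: $-16755$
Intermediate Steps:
$w{\left(T,t \right)} = 147 + T t$
$w{\left(-2,53 \right)} - 16796 = \left(147 - 106\right) - 16796 = 41 - 16796 = -16755$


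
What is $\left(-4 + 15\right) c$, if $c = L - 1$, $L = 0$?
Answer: $-11$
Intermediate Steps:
$c = -1$ ($c = 0 - 1 = -1$)
$\left(-4 + 15\right) c = \left(-4 + 15\right) \left(-1\right) = 11 \left(-1\right) = -11$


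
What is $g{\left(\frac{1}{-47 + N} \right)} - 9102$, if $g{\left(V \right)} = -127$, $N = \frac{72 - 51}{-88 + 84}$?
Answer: $-9229$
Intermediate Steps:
$N = - \frac{21}{4}$ ($N = \frac{21}{-4} = 21 \left(- \frac{1}{4}\right) = - \frac{21}{4} \approx -5.25$)
$g{\left(\frac{1}{-47 + N} \right)} - 9102 = -127 - 9102 = -9229$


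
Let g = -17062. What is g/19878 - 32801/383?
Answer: -329276512/3806637 ≈ -86.501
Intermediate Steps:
g/19878 - 32801/383 = -17062/19878 - 32801/383 = -17062*1/19878 - 32801*1/383 = -8531/9939 - 32801/383 = -329276512/3806637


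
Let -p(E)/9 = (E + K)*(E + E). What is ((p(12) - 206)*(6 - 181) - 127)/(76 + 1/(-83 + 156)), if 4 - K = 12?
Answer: 13659979/5549 ≈ 2461.7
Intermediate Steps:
K = -8 (K = 4 - 1*12 = 4 - 12 = -8)
p(E) = -18*E*(-8 + E) (p(E) = -9*(E - 8)*(E + E) = -9*(-8 + E)*2*E = -18*E*(-8 + E))
((p(12) - 206)*(6 - 181) - 127)/(76 + 1/(-83 + 156)) = ((18*12*(8 - 1*12) - 206)*(6 - 181) - 127)/(76 + 1/(-83 + 156)) = ((18*12*(8 - 12) - 206)*(-175) - 127)/(76 + 1/73) = ((18*12*(-4) - 206)*(-175) - 127)/(76 + 1/73) = ((-864 - 206)*(-175) - 127)/(5549/73) = (-1070*(-175) - 127)*(73/5549) = (187250 - 127)*(73/5549) = 187123*(73/5549) = 13659979/5549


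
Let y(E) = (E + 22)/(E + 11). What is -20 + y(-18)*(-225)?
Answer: 760/7 ≈ 108.57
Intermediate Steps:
y(E) = (22 + E)/(11 + E)
-20 + y(-18)*(-225) = -20 + ((22 - 18)/(11 - 18))*(-225) = -20 + (4/(-7))*(-225) = -20 - ⅐*4*(-225) = -20 - 4/7*(-225) = -20 + 900/7 = 760/7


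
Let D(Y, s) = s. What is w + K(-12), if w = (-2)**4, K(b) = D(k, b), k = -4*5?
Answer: 4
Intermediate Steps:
k = -20
K(b) = b
w = 16
w + K(-12) = 16 - 12 = 4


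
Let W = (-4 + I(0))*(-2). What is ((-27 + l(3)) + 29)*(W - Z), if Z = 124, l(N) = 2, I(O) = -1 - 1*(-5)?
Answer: -496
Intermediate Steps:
I(O) = 4 (I(O) = -1 + 5 = 4)
W = 0 (W = (-4 + 4)*(-2) = 0*(-2) = 0)
((-27 + l(3)) + 29)*(W - Z) = ((-27 + 2) + 29)*(0 - 1*124) = (-25 + 29)*(0 - 124) = 4*(-124) = -496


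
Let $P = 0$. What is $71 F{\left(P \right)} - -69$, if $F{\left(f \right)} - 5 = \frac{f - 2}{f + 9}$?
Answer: $\frac{3674}{9} \approx 408.22$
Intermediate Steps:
$F{\left(f \right)} = 5 + \frac{-2 + f}{9 + f}$ ($F{\left(f \right)} = 5 + \frac{f - 2}{f + 9} = 5 + \frac{-2 + f}{9 + f}$)
$71 F{\left(P \right)} - -69 = 71 \frac{43 + 6 \cdot 0}{9 + 0} - -69 = 71 \frac{43 + 0}{9} + \left(-6 + 75\right) = 71 \cdot \frac{1}{9} \cdot 43 + 69 = 71 \cdot \frac{43}{9} + 69 = \frac{3053}{9} + 69 = \frac{3674}{9}$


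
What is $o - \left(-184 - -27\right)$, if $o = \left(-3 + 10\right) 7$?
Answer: $206$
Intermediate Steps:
$o = 49$ ($o = 7 \cdot 7 = 49$)
$o - \left(-184 - -27\right) = 49 - \left(-184 - -27\right) = 49 - \left(-184 + 27\right) = 49 - -157 = 49 + 157 = 206$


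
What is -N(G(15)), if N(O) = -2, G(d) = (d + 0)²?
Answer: 2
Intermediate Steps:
G(d) = d²
-N(G(15)) = -1*(-2) = 2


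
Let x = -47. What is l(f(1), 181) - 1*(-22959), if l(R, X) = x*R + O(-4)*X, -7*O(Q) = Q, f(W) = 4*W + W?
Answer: 159792/7 ≈ 22827.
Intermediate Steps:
f(W) = 5*W
O(Q) = -Q/7
l(R, X) = -47*R + 4*X/7 (l(R, X) = -47*R + (-1/7*(-4))*X = -47*R + 4*X/7)
l(f(1), 181) - 1*(-22959) = (-235 + (4/7)*181) - 1*(-22959) = (-47*5 + 724/7) + 22959 = (-235 + 724/7) + 22959 = -921/7 + 22959 = 159792/7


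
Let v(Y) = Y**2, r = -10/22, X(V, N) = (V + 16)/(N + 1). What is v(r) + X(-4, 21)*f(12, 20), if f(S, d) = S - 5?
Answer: 487/121 ≈ 4.0248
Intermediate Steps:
X(V, N) = (16 + V)/(1 + N)
r = -5/11 (r = -10*1/22 = -5/11 ≈ -0.45455)
f(S, d) = -5 + S
v(r) + X(-4, 21)*f(12, 20) = (-5/11)**2 + ((16 - 4)/(1 + 21))*(-5 + 12) = 25/121 + (12/22)*7 = 25/121 + ((1/22)*12)*7 = 25/121 + (6/11)*7 = 25/121 + 42/11 = 487/121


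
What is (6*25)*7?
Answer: 1050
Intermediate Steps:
(6*25)*7 = 150*7 = 1050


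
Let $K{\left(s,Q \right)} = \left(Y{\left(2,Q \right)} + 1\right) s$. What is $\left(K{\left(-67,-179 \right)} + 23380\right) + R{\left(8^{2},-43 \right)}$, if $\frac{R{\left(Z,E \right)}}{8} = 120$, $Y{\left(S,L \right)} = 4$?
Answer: $24005$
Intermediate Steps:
$R{\left(Z,E \right)} = 960$ ($R{\left(Z,E \right)} = 8 \cdot 120 = 960$)
$K{\left(s,Q \right)} = 5 s$ ($K{\left(s,Q \right)} = \left(4 + 1\right) s = 5 s$)
$\left(K{\left(-67,-179 \right)} + 23380\right) + R{\left(8^{2},-43 \right)} = \left(5 \left(-67\right) + 23380\right) + 960 = \left(-335 + 23380\right) + 960 = 23045 + 960 = 24005$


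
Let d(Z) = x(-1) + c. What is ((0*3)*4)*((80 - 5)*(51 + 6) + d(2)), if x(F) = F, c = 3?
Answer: 0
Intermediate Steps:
d(Z) = 2 (d(Z) = -1 + 3 = 2)
((0*3)*4)*((80 - 5)*(51 + 6) + d(2)) = ((0*3)*4)*((80 - 5)*(51 + 6) + 2) = (0*4)*(75*57 + 2) = 0*(4275 + 2) = 0*4277 = 0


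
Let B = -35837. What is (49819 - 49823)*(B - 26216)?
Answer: 248212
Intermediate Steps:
(49819 - 49823)*(B - 26216) = (49819 - 49823)*(-35837 - 26216) = -4*(-62053) = 248212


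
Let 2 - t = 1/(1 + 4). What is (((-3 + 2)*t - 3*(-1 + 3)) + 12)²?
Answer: 441/25 ≈ 17.640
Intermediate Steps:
t = 9/5 (t = 2 - 1/(1 + 4) = 2 - 1/5 = 2 - 1*⅕ = 2 - ⅕ = 9/5 ≈ 1.8000)
(((-3 + 2)*t - 3*(-1 + 3)) + 12)² = (((-3 + 2)*(9/5) - 3*(-1 + 3)) + 12)² = ((-1*9/5 - 3*2) + 12)² = ((-9/5 - 6) + 12)² = (-39/5 + 12)² = (21/5)² = 441/25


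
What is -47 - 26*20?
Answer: -567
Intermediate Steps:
-47 - 26*20 = -47 - 520 = -567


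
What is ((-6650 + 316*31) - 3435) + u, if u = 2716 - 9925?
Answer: -7498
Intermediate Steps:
u = -7209
((-6650 + 316*31) - 3435) + u = ((-6650 + 316*31) - 3435) - 7209 = ((-6650 + 9796) - 3435) - 7209 = (3146 - 3435) - 7209 = -289 - 7209 = -7498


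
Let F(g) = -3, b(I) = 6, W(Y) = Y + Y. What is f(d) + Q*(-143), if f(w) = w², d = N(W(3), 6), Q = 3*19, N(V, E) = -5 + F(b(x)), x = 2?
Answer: -8087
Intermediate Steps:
W(Y) = 2*Y
N(V, E) = -8 (N(V, E) = -5 - 3 = -8)
Q = 57
d = -8
f(d) + Q*(-143) = (-8)² + 57*(-143) = 64 - 8151 = -8087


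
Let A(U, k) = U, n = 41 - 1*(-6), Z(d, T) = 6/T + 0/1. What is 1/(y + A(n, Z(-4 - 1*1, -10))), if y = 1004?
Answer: 1/1051 ≈ 0.00095147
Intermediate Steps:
Z(d, T) = 6/T (Z(d, T) = 6/T + 0*1 = 6/T + 0 = 6/T)
n = 47 (n = 41 + 6 = 47)
1/(y + A(n, Z(-4 - 1*1, -10))) = 1/(1004 + 47) = 1/1051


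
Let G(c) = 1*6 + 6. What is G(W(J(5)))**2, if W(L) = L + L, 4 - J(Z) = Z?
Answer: 144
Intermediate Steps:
J(Z) = 4 - Z
W(L) = 2*L
G(c) = 12 (G(c) = 6 + 6 = 12)
G(W(J(5)))**2 = 12**2 = 144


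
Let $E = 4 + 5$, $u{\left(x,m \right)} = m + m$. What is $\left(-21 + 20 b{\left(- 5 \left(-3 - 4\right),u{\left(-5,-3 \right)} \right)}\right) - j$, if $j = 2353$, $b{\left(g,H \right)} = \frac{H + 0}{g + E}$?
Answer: $- \frac{26144}{11} \approx -2376.7$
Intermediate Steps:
$u{\left(x,m \right)} = 2 m$
$E = 9$
$b{\left(g,H \right)} = \frac{H}{9 + g}$ ($b{\left(g,H \right)} = \frac{H + 0}{g + 9} = \frac{H}{9 + g}$)
$\left(-21 + 20 b{\left(- 5 \left(-3 - 4\right),u{\left(-5,-3 \right)} \right)}\right) - j = \left(-21 + 20 \frac{2 \left(-3\right)}{9 - 5 \left(-3 - 4\right)}\right) - 2353 = \left(-21 + 20 \left(- \frac{6}{9 - -35}\right)\right) - 2353 = \left(-21 + 20 \left(- \frac{6}{9 + 35}\right)\right) - 2353 = \left(-21 + 20 \left(- \frac{6}{44}\right)\right) - 2353 = \left(-21 + 20 \left(\left(-6\right) \frac{1}{44}\right)\right) - 2353 = \left(-21 + 20 \left(- \frac{3}{22}\right)\right) - 2353 = \left(-21 - \frac{30}{11}\right) - 2353 = - \frac{261}{11} - 2353 = - \frac{26144}{11}$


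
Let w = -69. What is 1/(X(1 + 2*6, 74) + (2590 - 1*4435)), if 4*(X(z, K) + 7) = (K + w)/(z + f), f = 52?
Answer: -52/96303 ≈ -0.00053996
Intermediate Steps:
X(z, K) = -7 + (-69 + K)/(4*(52 + z)) (X(z, K) = -7 + ((K - 69)/(z + 52))/4 = -7 + ((-69 + K)/(52 + z))/4 = -7 + (-69 + K)/(4*(52 + z)))
1/(X(1 + 2*6, 74) + (2590 - 1*4435)) = 1/((-1525 + 74 - 28*(1 + 2*6))/(4*(52 + (1 + 2*6))) + (2590 - 1*4435)) = 1/((-1525 + 74 - 28*(1 + 12))/(4*(52 + (1 + 12))) + (2590 - 4435)) = 1/((-1525 + 74 - 28*13)/(4*(52 + 13)) - 1845) = 1/((¼)*(-1525 + 74 - 364)/65 - 1845) = 1/((¼)*(1/65)*(-1815) - 1845) = 1/(-363/52 - 1845) = 1/(-96303/52) = -52/96303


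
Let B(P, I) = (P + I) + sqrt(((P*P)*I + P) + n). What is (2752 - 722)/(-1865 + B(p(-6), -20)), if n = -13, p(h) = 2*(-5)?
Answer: -1923425/1796524 - 17255*I*sqrt(7)/1796524 ≈ -1.0706 - 0.025412*I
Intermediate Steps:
p(h) = -10
B(P, I) = I + P + sqrt(-13 + P + I*P**2) (B(P, I) = (P + I) + sqrt(((P*P)*I + P) - 13) = (I + P) + sqrt((P**2*I + P) - 13) = (I + P) + sqrt((I*P**2 + P) - 13) = (I + P) + sqrt((P + I*P**2) - 13) = (I + P) + sqrt(-13 + P + I*P**2) = I + P + sqrt(-13 + P + I*P**2))
(2752 - 722)/(-1865 + B(p(-6), -20)) = (2752 - 722)/(-1865 + (-20 - 10 + sqrt(-13 - 10 - 20*(-10)**2))) = 2030/(-1865 + (-20 - 10 + sqrt(-13 - 10 - 20*100))) = 2030/(-1865 + (-20 - 10 + sqrt(-13 - 10 - 2000))) = 2030/(-1865 + (-20 - 10 + sqrt(-2023))) = 2030/(-1865 + (-20 - 10 + 17*I*sqrt(7))) = 2030/(-1865 + (-30 + 17*I*sqrt(7))) = 2030/(-1895 + 17*I*sqrt(7))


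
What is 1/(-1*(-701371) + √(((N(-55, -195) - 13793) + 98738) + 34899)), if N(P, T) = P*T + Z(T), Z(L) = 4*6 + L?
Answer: 701371/491921149243 - √130398/491921149243 ≈ 1.4250e-6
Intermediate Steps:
Z(L) = 24 + L
N(P, T) = 24 + T + P*T (N(P, T) = P*T + (24 + T) = 24 + T + P*T)
1/(-1*(-701371) + √(((N(-55, -195) - 13793) + 98738) + 34899)) = 1/(-1*(-701371) + √((((24 - 195 - 55*(-195)) - 13793) + 98738) + 34899)) = 1/(701371 + √((((24 - 195 + 10725) - 13793) + 98738) + 34899)) = 1/(701371 + √(((10554 - 13793) + 98738) + 34899)) = 1/(701371 + √((-3239 + 98738) + 34899)) = 1/(701371 + √(95499 + 34899)) = 1/(701371 + √130398)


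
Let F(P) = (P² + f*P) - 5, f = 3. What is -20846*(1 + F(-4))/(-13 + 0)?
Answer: 0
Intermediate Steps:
F(P) = -5 + P² + 3*P (F(P) = (P² + 3*P) - 5 = -5 + P² + 3*P)
-20846*(1 + F(-4))/(-13 + 0) = -20846*(1 + (-5 + (-4)² + 3*(-4)))/(-13 + 0) = -20846*(1 + (-5 + 16 - 12))/(-13) = -20846*(1 - 1)*(-1)/13 = -0*(-1)/13 = -20846*0 = 0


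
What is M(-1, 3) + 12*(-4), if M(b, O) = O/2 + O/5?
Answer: -459/10 ≈ -45.900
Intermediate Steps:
M(b, O) = 7*O/10 (M(b, O) = O*(1/2) + O*(1/5) = O/2 + O/5 = 7*O/10)
M(-1, 3) + 12*(-4) = (7/10)*3 + 12*(-4) = 21/10 - 48 = -459/10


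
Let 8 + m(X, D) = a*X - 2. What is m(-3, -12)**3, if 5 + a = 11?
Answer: -21952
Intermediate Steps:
a = 6 (a = -5 + 11 = 6)
m(X, D) = -10 + 6*X (m(X, D) = -8 + (6*X - 2) = -8 + (-2 + 6*X) = -10 + 6*X)
m(-3, -12)**3 = (-10 + 6*(-3))**3 = (-10 - 18)**3 = (-28)**3 = -21952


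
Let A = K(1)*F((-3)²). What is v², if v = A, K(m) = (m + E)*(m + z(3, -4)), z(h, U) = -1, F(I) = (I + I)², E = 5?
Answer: 0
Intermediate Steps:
F(I) = 4*I² (F(I) = (2*I)² = 4*I²)
K(m) = (-1 + m)*(5 + m) (K(m) = (m + 5)*(m - 1) = (5 + m)*(-1 + m) = (-1 + m)*(5 + m))
A = 0 (A = (-5 + 1² + 4*1)*(4*((-3)²)²) = (-5 + 1 + 4)*(4*9²) = 0*(4*81) = 0*324 = 0)
v = 0
v² = 0² = 0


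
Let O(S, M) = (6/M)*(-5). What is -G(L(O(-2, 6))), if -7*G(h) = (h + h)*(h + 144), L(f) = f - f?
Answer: 0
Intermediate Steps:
O(S, M) = -30/M
L(f) = 0
G(h) = -2*h*(144 + h)/7 (G(h) = -(h + h)*(h + 144)/7 = -2*h*(144 + h)/7)
-G(L(O(-2, 6))) = -(-2)*0*(144 + 0)/7 = -(-2)*0*144/7 = -1*0 = 0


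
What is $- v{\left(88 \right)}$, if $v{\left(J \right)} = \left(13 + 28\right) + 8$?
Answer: $-49$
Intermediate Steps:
$v{\left(J \right)} = 49$ ($v{\left(J \right)} = 41 + 8 = 49$)
$- v{\left(88 \right)} = \left(-1\right) 49 = -49$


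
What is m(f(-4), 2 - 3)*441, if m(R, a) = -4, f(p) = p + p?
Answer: -1764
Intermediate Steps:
f(p) = 2*p
m(f(-4), 2 - 3)*441 = -4*441 = -1764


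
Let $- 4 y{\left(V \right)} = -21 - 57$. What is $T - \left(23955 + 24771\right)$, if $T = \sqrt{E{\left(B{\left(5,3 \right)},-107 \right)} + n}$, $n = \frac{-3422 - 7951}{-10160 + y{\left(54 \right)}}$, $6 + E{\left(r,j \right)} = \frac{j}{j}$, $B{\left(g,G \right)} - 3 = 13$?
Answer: $-48726 + \frac{i \sqrt{5520011}}{1193} \approx -48726.0 + 1.9694 i$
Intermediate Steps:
$B{\left(g,G \right)} = 16$ ($B{\left(g,G \right)} = 3 + 13 = 16$)
$y{\left(V \right)} = \frac{39}{2}$ ($y{\left(V \right)} = - \frac{-21 - 57}{4} = \left(- \frac{1}{4}\right) \left(-78\right) = \frac{39}{2}$)
$E{\left(r,j \right)} = -5$ ($E{\left(r,j \right)} = -6 + \frac{j}{j} = -6 + 1 = -5$)
$n = \frac{1338}{1193}$ ($n = \frac{-3422 - 7951}{-10160 + \frac{39}{2}} = - \frac{11373}{- \frac{20281}{2}} = \left(-11373\right) \left(- \frac{2}{20281}\right) = \frac{1338}{1193} \approx 1.1215$)
$T = \frac{i \sqrt{5520011}}{1193}$ ($T = \sqrt{-5 + \frac{1338}{1193}} = \sqrt{- \frac{4627}{1193}} = \frac{i \sqrt{5520011}}{1193} \approx 1.9694 i$)
$T - \left(23955 + 24771\right) = \frac{i \sqrt{5520011}}{1193} - \left(23955 + 24771\right) = \frac{i \sqrt{5520011}}{1193} - 48726 = -48726 + \frac{i \sqrt{5520011}}{1193}$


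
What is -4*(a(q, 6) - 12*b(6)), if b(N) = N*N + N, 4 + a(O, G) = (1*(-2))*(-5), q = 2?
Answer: 1992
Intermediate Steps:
a(O, G) = 6 (a(O, G) = -4 + (1*(-2))*(-5) = -4 - 2*(-5) = -4 + 10 = 6)
b(N) = N + N**2 (b(N) = N**2 + N = N + N**2)
-4*(a(q, 6) - 12*b(6)) = -4*(6 - 72*(1 + 6)) = -4*(6 - 72*7) = -4*(6 - 12*42) = -4*(6 - 504) = -4*(-498) = 1992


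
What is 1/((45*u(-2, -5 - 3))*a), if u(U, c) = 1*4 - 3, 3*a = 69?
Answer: 1/1035 ≈ 0.00096618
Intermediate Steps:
a = 23 (a = (⅓)*69 = 23)
u(U, c) = 1 (u(U, c) = 4 - 3 = 1)
1/((45*u(-2, -5 - 3))*a) = 1/((45*1)*23) = 1/(45*23) = 1/1035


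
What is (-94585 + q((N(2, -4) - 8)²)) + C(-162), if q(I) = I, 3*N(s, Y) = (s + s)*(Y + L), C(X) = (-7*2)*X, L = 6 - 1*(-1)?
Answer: -92301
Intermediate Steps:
L = 7 (L = 6 + 1 = 7)
C(X) = -14*X
N(s, Y) = 2*s*(7 + Y)/3 (N(s, Y) = ((s + s)*(Y + 7))/3 = ((2*s)*(7 + Y))/3 = (2*s*(7 + Y))/3 = 2*s*(7 + Y)/3)
(-94585 + q((N(2, -4) - 8)²)) + C(-162) = (-94585 + ((⅔)*2*(7 - 4) - 8)²) - 14*(-162) = (-94585 + ((⅔)*2*3 - 8)²) + 2268 = (-94585 + (4 - 8)²) + 2268 = (-94585 + (-4)²) + 2268 = (-94585 + 16) + 2268 = -94569 + 2268 = -92301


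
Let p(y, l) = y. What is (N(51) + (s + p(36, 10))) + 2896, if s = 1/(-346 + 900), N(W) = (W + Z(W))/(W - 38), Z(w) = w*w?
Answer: 1737345/554 ≈ 3136.0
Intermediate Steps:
Z(w) = w**2
N(W) = (W + W**2)/(-38 + W) (N(W) = (W + W**2)/(W - 38) = (W + W**2)/(-38 + W))
s = 1/554 ≈ 0.0018051
(N(51) + (s + p(36, 10))) + 2896 = (51*(1 + 51)/(-38 + 51) + (1/554 + 36)) + 2896 = (51*52/13 + 19945/554) + 2896 = (51*(1/13)*52 + 19945/554) + 2896 = (204 + 19945/554) + 2896 = 132961/554 + 2896 = 1737345/554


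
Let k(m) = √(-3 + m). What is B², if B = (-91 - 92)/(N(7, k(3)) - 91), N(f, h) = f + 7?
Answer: 33489/5929 ≈ 5.6483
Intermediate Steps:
N(f, h) = 7 + f
B = 183/77 (B = (-91 - 92)/((7 + 7) - 91) = -183/(14 - 91) = -183/(-77) = -183*(-1/77) = 183/77 ≈ 2.3766)
B² = (183/77)² = 33489/5929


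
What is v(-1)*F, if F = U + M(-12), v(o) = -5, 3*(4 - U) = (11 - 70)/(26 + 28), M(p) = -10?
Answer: 4565/162 ≈ 28.179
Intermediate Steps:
U = 707/162 (U = 4 - (11 - 70)/(3*(26 + 28)) = 4 - (-59)/(3*54) = 4 - 1/3*(-59/54) = 4 + 59/162 = 707/162 ≈ 4.3642)
F = -913/162 (F = 707/162 - 10 = -913/162 ≈ -5.6358)
v(-1)*F = -5*(-913/162) = 4565/162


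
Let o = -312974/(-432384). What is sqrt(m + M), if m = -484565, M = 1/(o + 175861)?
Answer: I*sqrt(700444826891825662595209157)/38019897799 ≈ 696.11*I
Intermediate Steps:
o = 156487/216192 (o = -312974*(-1/432384) = 156487/216192 ≈ 0.72383)
M = 216192/38019897799 (M = 1/(156487/216192 + 175861) = 1/(38019897799/216192) = 216192/38019897799 ≈ 5.6863e-6)
sqrt(m + M) = sqrt(-484565 + 216192/38019897799) = sqrt(-18423111776756243/38019897799) = I*sqrt(700444826891825662595209157)/38019897799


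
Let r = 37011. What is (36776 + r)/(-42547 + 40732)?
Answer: -73787/1815 ≈ -40.654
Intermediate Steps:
(36776 + r)/(-42547 + 40732) = (36776 + 37011)/(-42547 + 40732) = 73787/(-1815) = 73787*(-1/1815) = -73787/1815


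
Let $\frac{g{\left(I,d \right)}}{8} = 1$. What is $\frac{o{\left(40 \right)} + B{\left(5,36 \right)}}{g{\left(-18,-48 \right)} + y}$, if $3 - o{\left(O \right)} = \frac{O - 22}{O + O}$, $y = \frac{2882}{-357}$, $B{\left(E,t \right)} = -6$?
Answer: $\frac{46053}{1040} \approx 44.282$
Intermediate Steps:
$g{\left(I,d \right)} = 8$ ($g{\left(I,d \right)} = 8 \cdot 1 = 8$)
$y = - \frac{2882}{357}$ ($y = 2882 \left(- \frac{1}{357}\right) = - \frac{2882}{357} \approx -8.0728$)
$o{\left(O \right)} = 3 - \frac{-22 + O}{2 O}$ ($o{\left(O \right)} = 3 - \frac{O - 22}{O + O} = 3 - \frac{-22 + O}{2 O}$)
$\frac{o{\left(40 \right)} + B{\left(5,36 \right)}}{g{\left(-18,-48 \right)} + y} = \frac{\left(\frac{5}{2} + \frac{11}{40}\right) - 6}{8 - \frac{2882}{357}} = \frac{\left(\frac{5}{2} + 11 \cdot \frac{1}{40}\right) - 6}{- \frac{26}{357}} = \left(\left(\frac{5}{2} + \frac{11}{40}\right) - 6\right) \left(- \frac{357}{26}\right) = \left(\frac{111}{40} - 6\right) \left(- \frac{357}{26}\right) = \left(- \frac{129}{40}\right) \left(- \frac{357}{26}\right) = \frac{46053}{1040}$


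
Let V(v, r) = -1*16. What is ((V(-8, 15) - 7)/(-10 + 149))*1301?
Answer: -29923/139 ≈ -215.27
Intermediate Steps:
V(v, r) = -16
((V(-8, 15) - 7)/(-10 + 149))*1301 = ((-16 - 7)/(-10 + 149))*1301 = -23/139*1301 = -29923/139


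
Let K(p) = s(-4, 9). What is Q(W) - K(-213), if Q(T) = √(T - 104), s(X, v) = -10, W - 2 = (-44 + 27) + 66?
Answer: 10 + I*√53 ≈ 10.0 + 7.2801*I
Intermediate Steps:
W = 51 (W = 2 + ((-44 + 27) + 66) = 2 + (-17 + 66) = 2 + 49 = 51)
K(p) = -10
Q(T) = √(-104 + T)
Q(W) - K(-213) = √(-104 + 51) - 1*(-10) = √(-53) + 10 = I*√53 + 10 = 10 + I*√53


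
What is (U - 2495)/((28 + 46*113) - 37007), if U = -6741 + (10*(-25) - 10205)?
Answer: 19691/31781 ≈ 0.61958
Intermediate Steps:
U = -17196 (U = -6741 + (-250 - 10205) = -6741 - 10455 = -17196)
(U - 2495)/((28 + 46*113) - 37007) = (-17196 - 2495)/((28 + 46*113) - 37007) = -19691/((28 + 5198) - 37007) = -19691/(5226 - 37007) = -19691/(-31781) = -19691*(-1/31781) = 19691/31781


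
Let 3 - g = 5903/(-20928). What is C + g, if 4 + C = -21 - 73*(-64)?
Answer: 97321103/20928 ≈ 4650.3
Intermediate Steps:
g = 68687/20928 (g = 3 - 5903/(-20928) = 3 - 5903*(-1)/20928 = 3 - 1*(-5903/20928) = 3 + 5903/20928 = 68687/20928 ≈ 3.2821)
C = 4647 (C = -4 + (-21 - 73*(-64)) = -4 + (-21 + 4672) = -4 + 4651 = 4647)
C + g = 4647 + 68687/20928 = 97321103/20928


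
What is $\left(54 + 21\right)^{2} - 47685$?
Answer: $-42060$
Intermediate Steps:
$\left(54 + 21\right)^{2} - 47685 = 75^{2} - 47685 = 5625 - 47685 = -42060$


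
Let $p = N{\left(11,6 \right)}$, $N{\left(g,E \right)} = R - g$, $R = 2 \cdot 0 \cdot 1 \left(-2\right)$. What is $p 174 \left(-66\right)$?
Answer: $126324$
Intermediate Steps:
$R = 0$ ($R = 2 \cdot 0 \left(-2\right) = 0 \left(-2\right) = 0$)
$N{\left(g,E \right)} = - g$ ($N{\left(g,E \right)} = 0 - g = - g$)
$p = -11$ ($p = \left(-1\right) 11 = -11$)
$p 174 \left(-66\right) = \left(-11\right) 174 \left(-66\right) = \left(-1914\right) \left(-66\right) = 126324$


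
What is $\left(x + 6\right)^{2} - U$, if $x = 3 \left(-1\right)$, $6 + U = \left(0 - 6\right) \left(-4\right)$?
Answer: $-9$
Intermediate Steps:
$U = 18$ ($U = -6 + \left(0 - 6\right) \left(-4\right) = -6 - -24 = -6 + 24 = 18$)
$x = -3$
$\left(x + 6\right)^{2} - U = \left(-3 + 6\right)^{2} - 18 = 3^{2} - 18 = 9 - 18 = -9$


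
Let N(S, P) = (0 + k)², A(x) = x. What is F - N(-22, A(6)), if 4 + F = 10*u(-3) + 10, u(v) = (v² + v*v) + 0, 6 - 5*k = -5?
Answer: 4529/25 ≈ 181.16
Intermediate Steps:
k = 11/5 (k = 6/5 - ⅕*(-5) = 6/5 + 1 = 11/5 ≈ 2.2000)
u(v) = 2*v² (u(v) = (v² + v²) + 0 = 2*v² + 0 = 2*v²)
N(S, P) = 121/25 (N(S, P) = (0 + 11/5)² = (11/5)² = 121/25)
F = 186 (F = -4 + (10*(2*(-3)²) + 10) = -4 + (10*(2*9) + 10) = -4 + (10*18 + 10) = -4 + (180 + 10) = -4 + 190 = 186)
F - N(-22, A(6)) = 186 - 1*121/25 = 186 - 121/25 = 4529/25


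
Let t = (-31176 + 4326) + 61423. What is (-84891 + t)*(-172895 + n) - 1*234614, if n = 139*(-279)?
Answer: 10650878354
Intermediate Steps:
n = -38781
t = 34573 (t = -26850 + 61423 = 34573)
(-84891 + t)*(-172895 + n) - 1*234614 = (-84891 + 34573)*(-172895 - 38781) - 1*234614 = -50318*(-211676) - 234614 = 10651112968 - 234614 = 10650878354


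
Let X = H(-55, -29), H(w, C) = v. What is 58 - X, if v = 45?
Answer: 13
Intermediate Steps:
H(w, C) = 45
X = 45
58 - X = 58 - 1*45 = 58 - 45 = 13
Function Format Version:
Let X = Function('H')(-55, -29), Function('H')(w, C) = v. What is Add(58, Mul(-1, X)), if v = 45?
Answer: 13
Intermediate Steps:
Function('H')(w, C) = 45
X = 45
Add(58, Mul(-1, X)) = Add(58, Mul(-1, 45)) = Add(58, -45) = 13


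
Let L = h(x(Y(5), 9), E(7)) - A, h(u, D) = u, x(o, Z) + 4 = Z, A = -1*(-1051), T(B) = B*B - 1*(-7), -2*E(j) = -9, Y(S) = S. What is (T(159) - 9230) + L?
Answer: 15012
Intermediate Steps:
E(j) = 9/2 (E(j) = -½*(-9) = 9/2)
T(B) = 7 + B² (T(B) = B² + 7 = 7 + B²)
A = 1051
x(o, Z) = -4 + Z
L = -1046 (L = (-4 + 9) - 1*1051 = 5 - 1051 = -1046)
(T(159) - 9230) + L = ((7 + 159²) - 9230) - 1046 = ((7 + 25281) - 9230) - 1046 = (25288 - 9230) - 1046 = 16058 - 1046 = 15012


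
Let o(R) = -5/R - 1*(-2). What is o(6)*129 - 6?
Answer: 289/2 ≈ 144.50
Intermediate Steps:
o(R) = 2 - 5/R (o(R) = -5/R + 2 = 2 - 5/R)
o(6)*129 - 6 = (2 - 5/6)*129 - 6 = (2 - 5*⅙)*129 - 6 = (2 - ⅚)*129 - 6 = (7/6)*129 - 6 = 301/2 - 6 = 289/2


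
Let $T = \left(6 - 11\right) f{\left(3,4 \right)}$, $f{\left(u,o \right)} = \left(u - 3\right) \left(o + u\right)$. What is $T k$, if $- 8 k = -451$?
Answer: $0$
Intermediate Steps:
$f{\left(u,o \right)} = \left(-3 + u\right) \left(o + u\right)$
$k = \frac{451}{8}$ ($k = \left(- \frac{1}{8}\right) \left(-451\right) = \frac{451}{8} \approx 56.375$)
$T = 0$ ($T = \left(6 - 11\right) \left(3^{2} - 12 - 9 + 4 \cdot 3\right) = - 5 \left(9 - 12 - 9 + 12\right) = \left(-5\right) 0 = 0$)
$T k = 0 \cdot \frac{451}{8} = 0$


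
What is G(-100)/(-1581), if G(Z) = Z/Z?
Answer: -1/1581 ≈ -0.00063251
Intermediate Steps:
G(Z) = 1
G(-100)/(-1581) = 1/(-1581) = 1*(-1/1581) = -1/1581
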